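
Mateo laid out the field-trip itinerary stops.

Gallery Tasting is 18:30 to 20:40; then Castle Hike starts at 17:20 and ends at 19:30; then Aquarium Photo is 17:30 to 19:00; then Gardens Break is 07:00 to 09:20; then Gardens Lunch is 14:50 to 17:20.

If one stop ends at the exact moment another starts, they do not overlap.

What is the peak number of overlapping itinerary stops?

Walk through starts and ends in time order (an end at T is processed before a start at T):
07:00 start Gardens Break → 1
09:20 end Gardens Break → 0
14:50 start Gardens Lunch → 1
17:20 end Gardens Lunch → 0
17:20 start Castle Hike → 1
17:30 start Aquarium Photo → 2
18:30 start Gallery Tasting → 3
19:00 end Aquarium Photo → 2
19:30 end Castle Hike → 1
20:40 end Gallery Tasting → 0
Peak is 3, at 18:30 (Aquarium Photo, Castle Hike, Gallery Tasting).

3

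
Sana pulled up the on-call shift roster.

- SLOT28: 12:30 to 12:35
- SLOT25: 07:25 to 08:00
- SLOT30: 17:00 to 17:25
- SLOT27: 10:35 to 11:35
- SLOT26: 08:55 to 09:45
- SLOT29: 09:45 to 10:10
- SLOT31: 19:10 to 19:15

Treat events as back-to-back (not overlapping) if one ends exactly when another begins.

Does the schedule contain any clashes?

No

Sorted by start: SLOT25, SLOT26, SLOT29, SLOT27, SLOT28, SLOT30, SLOT31.
SLOT26 starts after SLOT25 ends — done with SLOT25.
SLOT29 starts exactly when SLOT26 ends (back-to-back, no overlap) — done with SLOT26.
SLOT27 starts after SLOT29 ends — done with SLOT29.
SLOT28 starts after SLOT27 ends — done with SLOT27.
SLOT30 starts after SLOT28 ends — done with SLOT28.
SLOT31 starts after SLOT30 ends.
Every pair is clear; the schedule has no overlaps.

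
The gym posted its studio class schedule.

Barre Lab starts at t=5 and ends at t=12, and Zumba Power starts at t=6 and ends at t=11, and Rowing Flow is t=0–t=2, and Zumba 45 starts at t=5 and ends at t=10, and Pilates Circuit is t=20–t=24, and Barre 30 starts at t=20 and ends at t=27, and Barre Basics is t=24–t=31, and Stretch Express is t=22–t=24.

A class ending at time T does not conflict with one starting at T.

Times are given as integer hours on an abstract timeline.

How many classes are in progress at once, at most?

3

Sort all start/end points and keep a running count:
t=0 start Rowing Flow → 1
t=2 end Rowing Flow → 0
t=5 start Barre Lab → 1
t=5 start Zumba 45 → 2
t=6 start Zumba Power → 3
t=10 end Zumba 45 → 2
t=11 end Zumba Power → 1
t=12 end Barre Lab → 0
t=20 start Barre 30 → 1
t=20 start Pilates Circuit → 2
t=22 start Stretch Express → 3
t=24 end Pilates Circuit → 2
t=24 end Stretch Express → 1
t=24 start Barre Basics → 2
t=27 end Barre 30 → 1
t=31 end Barre Basics → 0
Peak is 3, at t=6 (Barre Lab, Zumba 45, Zumba Power).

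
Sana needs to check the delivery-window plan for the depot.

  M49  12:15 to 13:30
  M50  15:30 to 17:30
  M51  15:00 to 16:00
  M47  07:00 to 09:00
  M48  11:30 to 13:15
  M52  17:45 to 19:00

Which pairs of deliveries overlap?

Two intervals overlap when each starts before the other ends.
Sorted by start: M47, M48, M49, M51, M50, M52.
M48 starts after M47 ends, so M47 has no further overlaps.
M49 starts before M48 ends → M48 and M49 overlap.
M51 starts after M48 ends, so M48 has no further overlaps.
M51 starts after M49 ends, so M49 has no further overlaps.
M50 starts before M51 ends → M51 and M50 overlap.
M52 starts after M51 ends.
M52 starts after M50 ends.

M48 & M49, M50 & M51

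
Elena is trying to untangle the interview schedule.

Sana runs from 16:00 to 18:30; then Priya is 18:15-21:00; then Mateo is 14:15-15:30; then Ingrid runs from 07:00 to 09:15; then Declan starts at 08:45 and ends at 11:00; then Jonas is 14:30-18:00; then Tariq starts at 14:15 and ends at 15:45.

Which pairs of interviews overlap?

Check each pair: they overlap iff neither finishes before the other starts.
Sorted by start: Ingrid, Declan, Mateo, Tariq, Jonas, Sana, Priya.
Declan starts before Ingrid ends → Ingrid and Declan overlap.
Mateo starts after Ingrid ends, so Ingrid has no further overlaps.
Mateo starts after Declan ends, so Declan has no further overlaps.
Tariq starts before Mateo ends → Mateo and Tariq overlap.
Jonas starts before Mateo ends → Mateo and Jonas overlap.
Sana starts after Mateo ends, so Mateo has no further overlaps.
Jonas starts before Tariq ends → Tariq and Jonas overlap.
Sana starts after Tariq ends, so Tariq has no further overlaps.
Sana starts before Jonas ends → Jonas and Sana overlap.
Priya starts after Jonas ends.
Priya starts before Sana ends → Sana and Priya overlap.

Declan & Ingrid, Jonas & Mateo, Jonas & Sana, Jonas & Tariq, Mateo & Tariq, Priya & Sana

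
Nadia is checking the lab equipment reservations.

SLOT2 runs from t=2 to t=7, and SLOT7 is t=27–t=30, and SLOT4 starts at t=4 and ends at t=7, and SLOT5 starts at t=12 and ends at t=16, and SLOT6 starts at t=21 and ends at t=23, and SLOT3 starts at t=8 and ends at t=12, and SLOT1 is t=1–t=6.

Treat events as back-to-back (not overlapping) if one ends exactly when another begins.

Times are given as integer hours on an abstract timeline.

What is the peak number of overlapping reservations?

3

Sort all start/end points and keep a running count:
t=1 start SLOT1 → 1
t=2 start SLOT2 → 2
t=4 start SLOT4 → 3
t=6 end SLOT1 → 2
t=7 end SLOT2 → 1
t=7 end SLOT4 → 0
t=8 start SLOT3 → 1
t=12 end SLOT3 → 0
t=12 start SLOT5 → 1
t=16 end SLOT5 → 0
t=21 start SLOT6 → 1
t=23 end SLOT6 → 0
t=27 start SLOT7 → 1
t=30 end SLOT7 → 0
Peak is 3, at t=4 (SLOT1, SLOT2, SLOT4).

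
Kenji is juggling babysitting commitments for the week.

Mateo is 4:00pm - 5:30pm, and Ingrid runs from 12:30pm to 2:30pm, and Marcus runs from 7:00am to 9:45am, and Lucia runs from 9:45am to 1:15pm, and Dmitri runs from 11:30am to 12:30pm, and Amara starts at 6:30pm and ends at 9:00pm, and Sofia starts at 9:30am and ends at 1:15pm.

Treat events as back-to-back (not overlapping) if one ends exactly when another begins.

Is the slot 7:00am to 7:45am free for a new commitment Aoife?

Marcus: starts 7:00am before Aoife ends 7:45am, and ends 9:45am after Aoife starts 7:00am → overlap.
Sofia: starts 9:30am at or after Aoife ends 7:45am → clear.
Lucia: starts 9:45am at or after Aoife ends 7:45am → clear.
Dmitri: starts 11:30am at or after Aoife ends 7:45am → clear.
Ingrid: starts 12:30pm at or after Aoife ends 7:45am → clear.
Mateo: starts 4:00pm at or after Aoife ends 7:45am → clear.
Amara: starts 6:30pm at or after Aoife ends 7:45am → clear.
Aoife overlaps Marcus.

No — it overlaps Marcus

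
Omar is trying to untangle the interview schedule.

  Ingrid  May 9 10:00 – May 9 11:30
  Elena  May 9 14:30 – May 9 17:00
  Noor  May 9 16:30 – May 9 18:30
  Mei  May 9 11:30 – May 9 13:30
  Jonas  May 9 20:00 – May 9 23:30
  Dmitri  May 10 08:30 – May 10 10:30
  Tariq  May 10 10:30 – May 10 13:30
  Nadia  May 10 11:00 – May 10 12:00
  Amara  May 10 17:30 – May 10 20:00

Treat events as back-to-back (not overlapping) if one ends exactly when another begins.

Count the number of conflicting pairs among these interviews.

Sorted by start: Ingrid, Mei, Elena, Noor, Jonas, Dmitri, Tariq, Nadia, Amara.
Mei starts exactly when Ingrid ends (back-to-back, no overlap), so Ingrid has no further overlaps.
Elena starts after Mei ends, so Mei has no further overlaps.
Noor starts before Elena ends → Elena and Noor overlap.
Jonas starts after Elena ends, so Elena has no further overlaps.
Jonas starts after Noor ends, so Noor has no further overlaps.
Dmitri starts after Jonas ends, so Jonas has no further overlaps.
Tariq starts exactly when Dmitri ends (back-to-back, no overlap), so Dmitri has no further overlaps.
Nadia starts before Tariq ends → Tariq and Nadia overlap.
Amara starts after Tariq ends.
Amara starts after Nadia ends.
Overlapping pairs: Elena & Noor, Nadia & Tariq — 2 in total.

2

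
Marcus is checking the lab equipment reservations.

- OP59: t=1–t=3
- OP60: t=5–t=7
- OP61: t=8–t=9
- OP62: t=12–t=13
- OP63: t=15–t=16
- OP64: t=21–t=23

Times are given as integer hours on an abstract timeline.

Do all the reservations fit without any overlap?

Sorted by start: OP59, OP60, OP61, OP62, OP63, OP64.
OP60 starts after OP59 ends, so nothing later overlaps OP59 either.
OP61 starts after OP60 ends, so nothing later overlaps OP60 either.
OP62 starts after OP61 ends, so nothing later overlaps OP61 either.
OP63 starts after OP62 ends, so nothing later overlaps OP62 either.
OP64 starts after OP63 ends.
Every pair is clear; the schedule has no overlaps.

Yes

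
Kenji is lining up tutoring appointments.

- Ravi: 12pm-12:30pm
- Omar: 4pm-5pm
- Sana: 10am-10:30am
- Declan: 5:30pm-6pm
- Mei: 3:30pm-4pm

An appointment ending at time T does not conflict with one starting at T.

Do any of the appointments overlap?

Two intervals overlap when each starts before the other ends.
Sorted by start: Sana, Ravi, Mei, Omar, Declan.
Ravi starts after Sana ends, so nothing later overlaps Sana either.
Mei starts after Ravi ends, so nothing later overlaps Ravi either.
Omar starts exactly when Mei ends (back-to-back, no overlap), so nothing later overlaps Mei either.
Declan starts after Omar ends.
Every pair is clear; the schedule has no overlaps.

No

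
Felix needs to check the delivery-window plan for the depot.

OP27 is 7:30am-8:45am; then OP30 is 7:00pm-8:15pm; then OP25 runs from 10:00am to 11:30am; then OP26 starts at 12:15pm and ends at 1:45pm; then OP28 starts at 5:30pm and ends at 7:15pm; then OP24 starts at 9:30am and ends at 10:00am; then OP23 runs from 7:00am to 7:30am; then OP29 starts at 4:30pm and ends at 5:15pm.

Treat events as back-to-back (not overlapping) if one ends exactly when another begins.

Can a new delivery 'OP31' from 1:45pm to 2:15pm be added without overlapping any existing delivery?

Yes — the slot is free

OP23: ends 7:30am at or before OP31 starts 1:45pm → clear.
OP27: ends 8:45am at or before OP31 starts 1:45pm → clear.
OP24: ends 10:00am at or before OP31 starts 1:45pm → clear.
OP25: ends 11:30am at or before OP31 starts 1:45pm → clear.
OP26: ends 1:45pm at or before OP31 starts 1:45pm → clear.
OP29: starts 4:30pm at or after OP31 ends 2:15pm → clear.
OP28: starts 5:30pm at or after OP31 ends 2:15pm → clear.
OP30: starts 7:00pm at or after OP31 ends 2:15pm → clear.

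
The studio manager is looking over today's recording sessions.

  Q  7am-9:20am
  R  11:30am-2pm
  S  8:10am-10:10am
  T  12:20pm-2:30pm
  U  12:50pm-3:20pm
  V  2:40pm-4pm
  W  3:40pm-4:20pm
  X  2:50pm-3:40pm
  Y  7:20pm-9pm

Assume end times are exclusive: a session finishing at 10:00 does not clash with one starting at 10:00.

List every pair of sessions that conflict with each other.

Q & S, R & T, R & U, T & U, U & V, U & X, V & W, V & X

Sorted by start: Q, S, R, T, U, V, X, W, Y.
S starts before Q ends → Q and S overlap.
R starts after Q ends; Q is clear from here.
R starts after S ends; S is clear from here.
T starts before R ends → R and T overlap.
U starts before R ends → R and U overlap.
V starts after R ends; R is clear from here.
U starts before T ends → T and U overlap.
V starts after T ends; T is clear from here.
V starts before U ends → U and V overlap.
X starts before U ends → U and X overlap.
W starts after U ends; U is clear from here.
X starts before V ends → V and X overlap.
W starts before V ends → V and W overlap.
Y starts after V ends.
W starts exactly when X ends (back-to-back, no overlap); X is clear from here.
Y starts after W ends.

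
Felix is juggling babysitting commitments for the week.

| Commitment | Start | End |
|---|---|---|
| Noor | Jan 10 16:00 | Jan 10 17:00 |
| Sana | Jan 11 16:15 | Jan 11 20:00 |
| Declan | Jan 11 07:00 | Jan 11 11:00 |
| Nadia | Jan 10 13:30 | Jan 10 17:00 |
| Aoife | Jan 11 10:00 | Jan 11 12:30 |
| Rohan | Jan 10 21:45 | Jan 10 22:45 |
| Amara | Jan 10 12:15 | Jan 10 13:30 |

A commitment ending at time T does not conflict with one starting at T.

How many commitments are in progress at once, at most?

Sort all start/end points and keep a running count:
Jan 10 12:15 start Amara → 1
Jan 10 13:30 end Amara → 0
Jan 10 13:30 start Nadia → 1
Jan 10 16:00 start Noor → 2
Jan 10 17:00 end Nadia → 1
Jan 10 17:00 end Noor → 0
Jan 10 21:45 start Rohan → 1
Jan 10 22:45 end Rohan → 0
Jan 11 07:00 start Declan → 1
Jan 11 10:00 start Aoife → 2
Jan 11 11:00 end Declan → 1
Jan 11 12:30 end Aoife → 0
Jan 11 16:15 start Sana → 1
Jan 11 20:00 end Sana → 0
Peak is 2, at Jan 10 16:00 (Nadia, Noor).

2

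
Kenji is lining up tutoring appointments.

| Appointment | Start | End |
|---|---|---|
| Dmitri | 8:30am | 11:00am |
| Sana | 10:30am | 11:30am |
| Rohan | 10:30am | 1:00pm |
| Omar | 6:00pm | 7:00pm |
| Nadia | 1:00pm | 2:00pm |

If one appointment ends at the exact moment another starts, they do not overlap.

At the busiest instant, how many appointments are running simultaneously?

3

Sort all start/end points and keep a running count:
8:30am start Dmitri → 1
10:30am start Rohan → 2
10:30am start Sana → 3
11:00am end Dmitri → 2
11:30am end Sana → 1
1:00pm end Rohan → 0
1:00pm start Nadia → 1
2:00pm end Nadia → 0
6:00pm start Omar → 1
7:00pm end Omar → 0
Peak is 3, at 10:30am (Dmitri, Rohan, Sana).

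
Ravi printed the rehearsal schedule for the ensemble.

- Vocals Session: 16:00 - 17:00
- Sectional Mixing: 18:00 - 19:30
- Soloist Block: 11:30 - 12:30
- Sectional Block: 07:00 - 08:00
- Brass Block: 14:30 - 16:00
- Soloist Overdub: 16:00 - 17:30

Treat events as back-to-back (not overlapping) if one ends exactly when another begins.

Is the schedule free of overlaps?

No

Sorted by start: Sectional Block, Soloist Block, Brass Block, Soloist Overdub, Vocals Session, Sectional Mixing.
Soloist Block starts after Sectional Block ends; Sectional Block is clear from here.
Brass Block starts after Soloist Block ends; Soloist Block is clear from here.
Soloist Overdub starts exactly when Brass Block ends (back-to-back, no overlap); Brass Block is clear from here.
Vocals Session starts before Soloist Overdub ends → Soloist Overdub and Vocals Session overlap.
That's a conflict, so the schedule is not conflict-free.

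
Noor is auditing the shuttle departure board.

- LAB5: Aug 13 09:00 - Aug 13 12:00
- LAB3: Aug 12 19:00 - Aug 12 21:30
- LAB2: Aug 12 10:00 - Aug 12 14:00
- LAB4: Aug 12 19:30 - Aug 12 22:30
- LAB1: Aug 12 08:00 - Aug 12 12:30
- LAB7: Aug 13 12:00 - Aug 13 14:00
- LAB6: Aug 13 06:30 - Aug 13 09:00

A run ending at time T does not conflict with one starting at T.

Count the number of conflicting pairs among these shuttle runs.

Sorted by start: LAB1, LAB2, LAB3, LAB4, LAB6, LAB5, LAB7.
LAB2 starts before LAB1 ends → LAB1 and LAB2 overlap.
LAB3 starts after LAB1 ends — done with LAB1.
LAB3 starts after LAB2 ends — done with LAB2.
LAB4 starts before LAB3 ends → LAB3 and LAB4 overlap.
LAB6 starts after LAB3 ends — done with LAB3.
LAB6 starts after LAB4 ends — done with LAB4.
LAB5 starts exactly when LAB6 ends (back-to-back, no overlap) — done with LAB6.
LAB7 starts exactly when LAB5 ends (back-to-back, no overlap).
Overlapping pairs: LAB1 & LAB2, LAB3 & LAB4 — 2 in total.

2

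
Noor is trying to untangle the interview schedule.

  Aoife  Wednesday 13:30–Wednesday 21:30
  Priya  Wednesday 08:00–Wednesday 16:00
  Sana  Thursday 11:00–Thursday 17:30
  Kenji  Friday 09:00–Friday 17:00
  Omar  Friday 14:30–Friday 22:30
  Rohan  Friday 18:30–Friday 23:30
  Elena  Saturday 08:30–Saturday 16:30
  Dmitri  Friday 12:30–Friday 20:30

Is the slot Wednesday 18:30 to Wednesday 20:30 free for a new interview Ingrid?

Priya: ends Wednesday 16:00 at or before Ingrid starts Wednesday 18:30 → clear.
Aoife: starts Wednesday 13:30 before Ingrid ends Wednesday 20:30, and ends Wednesday 21:30 after Ingrid starts Wednesday 18:30 → overlap.
Sana: starts Thursday 11:00 at or after Ingrid ends Wednesday 20:30 → clear.
Kenji: starts Friday 09:00 at or after Ingrid ends Wednesday 20:30 → clear.
Dmitri: starts Friday 12:30 at or after Ingrid ends Wednesday 20:30 → clear.
Omar: starts Friday 14:30 at or after Ingrid ends Wednesday 20:30 → clear.
Rohan: starts Friday 18:30 at or after Ingrid ends Wednesday 20:30 → clear.
Elena: starts Saturday 08:30 at or after Ingrid ends Wednesday 20:30 → clear.
Ingrid overlaps Aoife.

No — it overlaps Aoife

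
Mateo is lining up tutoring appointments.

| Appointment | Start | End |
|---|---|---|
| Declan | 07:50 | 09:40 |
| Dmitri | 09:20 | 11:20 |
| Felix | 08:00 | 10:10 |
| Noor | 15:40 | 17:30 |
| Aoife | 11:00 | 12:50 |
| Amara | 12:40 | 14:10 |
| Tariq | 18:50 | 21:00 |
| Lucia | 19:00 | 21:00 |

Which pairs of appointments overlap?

Sorted by start: Declan, Felix, Dmitri, Aoife, Amara, Noor, Tariq, Lucia.
Felix starts before Declan ends → Declan and Felix overlap.
Dmitri starts before Declan ends → Declan and Dmitri overlap.
Aoife starts after Declan ends — done with Declan.
Dmitri starts before Felix ends → Felix and Dmitri overlap.
Aoife starts after Felix ends — done with Felix.
Aoife starts before Dmitri ends → Dmitri and Aoife overlap.
Amara starts after Dmitri ends — done with Dmitri.
Amara starts before Aoife ends → Aoife and Amara overlap.
Noor starts after Aoife ends — done with Aoife.
Noor starts after Amara ends — done with Amara.
Tariq starts after Noor ends — done with Noor.
Lucia starts before Tariq ends → Tariq and Lucia overlap.

Amara & Aoife, Aoife & Dmitri, Declan & Dmitri, Declan & Felix, Dmitri & Felix, Lucia & Tariq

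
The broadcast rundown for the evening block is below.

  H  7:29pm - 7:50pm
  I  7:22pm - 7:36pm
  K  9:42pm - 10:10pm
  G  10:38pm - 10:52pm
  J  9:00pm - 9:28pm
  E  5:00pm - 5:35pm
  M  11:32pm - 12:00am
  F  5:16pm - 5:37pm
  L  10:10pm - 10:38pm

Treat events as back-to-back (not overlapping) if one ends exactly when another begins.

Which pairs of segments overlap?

Sorted by start: E, F, I, H, J, K, L, G, M.
F starts before E ends → E and F overlap.
I starts after E ends, so E has no further overlaps.
I starts after F ends, so F has no further overlaps.
H starts before I ends → I and H overlap.
J starts after I ends, so I has no further overlaps.
J starts after H ends, so H has no further overlaps.
K starts after J ends, so J has no further overlaps.
L starts exactly when K ends (back-to-back, no overlap), so K has no further overlaps.
G starts exactly when L ends (back-to-back, no overlap), so L has no further overlaps.
M starts after G ends.

E & F, H & I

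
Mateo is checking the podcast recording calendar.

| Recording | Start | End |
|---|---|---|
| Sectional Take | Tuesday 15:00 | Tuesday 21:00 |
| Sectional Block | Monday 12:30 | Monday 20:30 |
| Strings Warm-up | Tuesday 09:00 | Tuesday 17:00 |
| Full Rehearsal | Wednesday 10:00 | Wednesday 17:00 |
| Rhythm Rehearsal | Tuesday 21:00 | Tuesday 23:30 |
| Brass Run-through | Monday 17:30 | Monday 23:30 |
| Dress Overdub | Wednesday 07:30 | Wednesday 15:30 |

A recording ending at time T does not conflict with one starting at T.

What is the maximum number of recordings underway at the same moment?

2

Sweep the timeline, counting +1 at each start and −1 at each end (ends before starts at a tie):
Monday 12:30 start Sectional Block → 1
Monday 17:30 start Brass Run-through → 2
Monday 20:30 end Sectional Block → 1
Monday 23:30 end Brass Run-through → 0
Tuesday 09:00 start Strings Warm-up → 1
Tuesday 15:00 start Sectional Take → 2
Tuesday 17:00 end Strings Warm-up → 1
Tuesday 21:00 end Sectional Take → 0
Tuesday 21:00 start Rhythm Rehearsal → 1
Tuesday 23:30 end Rhythm Rehearsal → 0
Wednesday 07:30 start Dress Overdub → 1
Wednesday 10:00 start Full Rehearsal → 2
Wednesday 15:30 end Dress Overdub → 1
Wednesday 17:00 end Full Rehearsal → 0
Peak is 2, at Monday 17:30 (Brass Run-through, Sectional Block).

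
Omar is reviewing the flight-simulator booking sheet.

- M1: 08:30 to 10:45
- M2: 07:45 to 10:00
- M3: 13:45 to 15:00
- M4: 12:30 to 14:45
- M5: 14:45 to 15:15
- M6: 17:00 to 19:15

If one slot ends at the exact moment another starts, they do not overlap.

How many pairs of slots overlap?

3

Sorted by start: M2, M1, M4, M3, M5, M6.
M1 starts before M2 ends → M2 and M1 overlap.
M4 starts after M2 ends, so M2 has no further overlaps.
M4 starts after M1 ends, so M1 has no further overlaps.
M3 starts before M4 ends → M4 and M3 overlap.
M5 starts exactly when M4 ends (back-to-back, no overlap), so M4 has no further overlaps.
M5 starts before M3 ends → M3 and M5 overlap.
M6 starts after M3 ends.
M6 starts after M5 ends.
Overlapping pairs: M1 & M2, M3 & M4, M3 & M5 — 3 in total.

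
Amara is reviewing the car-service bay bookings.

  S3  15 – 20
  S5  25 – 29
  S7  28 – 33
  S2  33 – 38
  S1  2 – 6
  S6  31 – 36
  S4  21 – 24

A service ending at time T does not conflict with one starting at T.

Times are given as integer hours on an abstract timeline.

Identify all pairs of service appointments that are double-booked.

S2 & S6, S5 & S7, S6 & S7

Two intervals overlap when each starts before the other ends.
Sorted by start: S1, S3, S4, S5, S7, S6, S2.
S3 starts after S1 ends, so nothing later overlaps S1 either.
S4 starts after S3 ends, so nothing later overlaps S3 either.
S5 starts after S4 ends, so nothing later overlaps S4 either.
S7 starts before S5 ends → S5 and S7 overlap.
S6 starts after S5 ends, so nothing later overlaps S5 either.
S6 starts before S7 ends → S7 and S6 overlap.
S2 starts exactly when S7 ends (back-to-back, no overlap).
S2 starts before S6 ends → S6 and S2 overlap.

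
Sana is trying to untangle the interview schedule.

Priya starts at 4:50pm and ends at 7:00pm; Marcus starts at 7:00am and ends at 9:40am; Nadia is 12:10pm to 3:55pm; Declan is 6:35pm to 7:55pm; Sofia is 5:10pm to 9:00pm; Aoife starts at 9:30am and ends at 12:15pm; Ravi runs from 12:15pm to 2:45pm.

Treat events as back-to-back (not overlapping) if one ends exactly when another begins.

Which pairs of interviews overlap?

Aoife & Marcus, Aoife & Nadia, Declan & Priya, Declan & Sofia, Nadia & Ravi, Priya & Sofia

Two intervals overlap when each starts before the other ends.
Sorted by start: Marcus, Aoife, Nadia, Ravi, Priya, Sofia, Declan.
Aoife starts before Marcus ends → Marcus and Aoife overlap.
Nadia starts after Marcus ends; Marcus is clear from here.
Nadia starts before Aoife ends → Aoife and Nadia overlap.
Ravi starts exactly when Aoife ends (back-to-back, no overlap); Aoife is clear from here.
Ravi starts before Nadia ends → Nadia and Ravi overlap.
Priya starts after Nadia ends; Nadia is clear from here.
Priya starts after Ravi ends; Ravi is clear from here.
Sofia starts before Priya ends → Priya and Sofia overlap.
Declan starts before Priya ends → Priya and Declan overlap.
Declan starts before Sofia ends → Sofia and Declan overlap.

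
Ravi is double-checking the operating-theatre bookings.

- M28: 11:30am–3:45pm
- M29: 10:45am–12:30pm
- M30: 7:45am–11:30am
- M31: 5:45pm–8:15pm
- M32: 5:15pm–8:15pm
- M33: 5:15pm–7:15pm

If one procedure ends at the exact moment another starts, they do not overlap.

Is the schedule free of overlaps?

Check each pair: they overlap iff neither finishes before the other starts.
Sorted by start: M30, M29, M28, M32, M33, M31.
M29 starts before M30 ends → M30 and M29 overlap.
That's a conflict, so the schedule is not conflict-free.

No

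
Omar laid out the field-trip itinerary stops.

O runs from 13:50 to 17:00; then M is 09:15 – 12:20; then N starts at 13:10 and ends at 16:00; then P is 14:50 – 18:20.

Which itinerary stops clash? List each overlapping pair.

N & O, N & P, O & P

Sorted by start: M, N, O, P.
N starts after M ends, so M has no further overlaps.
O starts before N ends → N and O overlap.
P starts before N ends → N and P overlap.
P starts before O ends → O and P overlap.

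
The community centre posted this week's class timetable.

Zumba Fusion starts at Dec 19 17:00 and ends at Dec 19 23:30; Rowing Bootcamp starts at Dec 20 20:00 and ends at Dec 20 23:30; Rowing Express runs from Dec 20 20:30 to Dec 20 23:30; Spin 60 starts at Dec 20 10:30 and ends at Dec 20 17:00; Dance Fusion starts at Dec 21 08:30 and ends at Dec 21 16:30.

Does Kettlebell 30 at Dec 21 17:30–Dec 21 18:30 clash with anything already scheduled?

No — it doesn't clash with anything

Zumba Fusion: ends Dec 19 23:30 at or before Kettlebell 30 starts Dec 21 17:30 → clear.
Spin 60: ends Dec 20 17:00 at or before Kettlebell 30 starts Dec 21 17:30 → clear.
Rowing Bootcamp: ends Dec 20 23:30 at or before Kettlebell 30 starts Dec 21 17:30 → clear.
Rowing Express: ends Dec 20 23:30 at or before Kettlebell 30 starts Dec 21 17:30 → clear.
Dance Fusion: ends Dec 21 16:30 at or before Kettlebell 30 starts Dec 21 17:30 → clear.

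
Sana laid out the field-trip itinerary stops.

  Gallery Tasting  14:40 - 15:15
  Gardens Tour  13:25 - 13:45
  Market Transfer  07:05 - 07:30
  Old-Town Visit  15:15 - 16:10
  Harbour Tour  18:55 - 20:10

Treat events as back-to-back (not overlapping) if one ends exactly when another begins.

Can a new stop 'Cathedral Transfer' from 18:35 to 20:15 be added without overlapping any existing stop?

Market Transfer: ends 07:30 at or before Cathedral Transfer starts 18:35 → clear.
Gardens Tour: ends 13:45 at or before Cathedral Transfer starts 18:35 → clear.
Gallery Tasting: ends 15:15 at or before Cathedral Transfer starts 18:35 → clear.
Old-Town Visit: ends 16:10 at or before Cathedral Transfer starts 18:35 → clear.
Harbour Tour: starts 18:55 before Cathedral Transfer ends 20:15, and ends 20:10 after Cathedral Transfer starts 18:35 → overlap.
Cathedral Transfer overlaps Harbour Tour.

No — it overlaps Harbour Tour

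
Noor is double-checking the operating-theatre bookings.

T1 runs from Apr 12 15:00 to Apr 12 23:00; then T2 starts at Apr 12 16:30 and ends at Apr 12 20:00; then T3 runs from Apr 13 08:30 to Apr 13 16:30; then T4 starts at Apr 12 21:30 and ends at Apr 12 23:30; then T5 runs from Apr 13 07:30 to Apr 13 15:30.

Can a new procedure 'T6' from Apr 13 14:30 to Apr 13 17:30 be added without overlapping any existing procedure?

No — it overlaps T3, T5

T1: ends Apr 12 23:00 at or before T6 starts Apr 13 14:30 → clear.
T2: ends Apr 12 20:00 at or before T6 starts Apr 13 14:30 → clear.
T4: ends Apr 12 23:30 at or before T6 starts Apr 13 14:30 → clear.
T5: starts Apr 13 07:30 before T6 ends Apr 13 17:30, and ends Apr 13 15:30 after T6 starts Apr 13 14:30 → overlap.
T3: starts Apr 13 08:30 before T6 ends Apr 13 17:30, and ends Apr 13 16:30 after T6 starts Apr 13 14:30 → overlap.
T6 overlaps T3, T5.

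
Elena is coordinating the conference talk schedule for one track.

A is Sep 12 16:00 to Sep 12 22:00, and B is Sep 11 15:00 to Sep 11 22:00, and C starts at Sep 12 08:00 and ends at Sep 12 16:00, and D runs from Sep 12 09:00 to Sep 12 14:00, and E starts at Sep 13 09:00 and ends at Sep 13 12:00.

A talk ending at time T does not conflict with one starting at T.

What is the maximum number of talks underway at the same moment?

2

Sweep the timeline, counting +1 at each start and −1 at each end (ends before starts at a tie):
Sep 11 15:00 start B → 1
Sep 11 22:00 end B → 0
Sep 12 08:00 start C → 1
Sep 12 09:00 start D → 2
Sep 12 14:00 end D → 1
Sep 12 16:00 end C → 0
Sep 12 16:00 start A → 1
Sep 12 22:00 end A → 0
Sep 13 09:00 start E → 1
Sep 13 12:00 end E → 0
Peak is 2, at Sep 12 09:00 (C, D).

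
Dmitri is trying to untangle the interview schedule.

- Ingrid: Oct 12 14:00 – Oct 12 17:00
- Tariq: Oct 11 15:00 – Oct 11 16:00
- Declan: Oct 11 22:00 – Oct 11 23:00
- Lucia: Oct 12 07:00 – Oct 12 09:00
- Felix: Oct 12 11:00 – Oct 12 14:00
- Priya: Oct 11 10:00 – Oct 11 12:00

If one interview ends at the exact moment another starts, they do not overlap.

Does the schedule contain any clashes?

Sorted by start: Priya, Tariq, Declan, Lucia, Felix, Ingrid.
Tariq starts after Priya ends, so Priya has no further overlaps.
Declan starts after Tariq ends, so Tariq has no further overlaps.
Lucia starts after Declan ends, so Declan has no further overlaps.
Felix starts after Lucia ends, so Lucia has no further overlaps.
Ingrid starts exactly when Felix ends (back-to-back, no overlap).
Every pair is clear; the schedule has no overlaps.

No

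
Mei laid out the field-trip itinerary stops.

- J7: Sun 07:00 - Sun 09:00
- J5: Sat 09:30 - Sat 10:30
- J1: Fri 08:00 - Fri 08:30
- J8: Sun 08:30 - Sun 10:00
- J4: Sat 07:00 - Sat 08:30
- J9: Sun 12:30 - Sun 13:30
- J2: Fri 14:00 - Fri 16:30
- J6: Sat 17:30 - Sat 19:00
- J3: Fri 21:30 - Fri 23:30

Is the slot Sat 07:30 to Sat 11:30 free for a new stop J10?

No — it overlaps J4, J5

J1: ends Fri 08:30 at or before J10 starts Sat 07:30 → clear.
J2: ends Fri 16:30 at or before J10 starts Sat 07:30 → clear.
J3: ends Fri 23:30 at or before J10 starts Sat 07:30 → clear.
J4: starts Sat 07:00 before J10 ends Sat 11:30, and ends Sat 08:30 after J10 starts Sat 07:30 → overlap.
J5: starts Sat 09:30 before J10 ends Sat 11:30, and ends Sat 10:30 after J10 starts Sat 07:30 → overlap.
J6: starts Sat 17:30 at or after J10 ends Sat 11:30 → clear.
J7: starts Sun 07:00 at or after J10 ends Sat 11:30 → clear.
J8: starts Sun 08:30 at or after J10 ends Sat 11:30 → clear.
J9: starts Sun 12:30 at or after J10 ends Sat 11:30 → clear.
J10 overlaps J4, J5.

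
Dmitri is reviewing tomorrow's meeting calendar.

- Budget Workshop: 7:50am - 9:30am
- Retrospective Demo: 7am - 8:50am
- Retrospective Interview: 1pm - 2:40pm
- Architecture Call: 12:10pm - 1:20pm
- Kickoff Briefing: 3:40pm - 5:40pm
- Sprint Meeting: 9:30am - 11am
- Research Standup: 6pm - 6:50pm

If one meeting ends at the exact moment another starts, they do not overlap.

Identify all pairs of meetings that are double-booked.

Sorted by start: Retrospective Demo, Budget Workshop, Sprint Meeting, Architecture Call, Retrospective Interview, Kickoff Briefing, Research Standup.
Budget Workshop starts before Retrospective Demo ends → Retrospective Demo and Budget Workshop overlap.
Sprint Meeting starts after Retrospective Demo ends; Retrospective Demo is clear from here.
Sprint Meeting starts exactly when Budget Workshop ends (back-to-back, no overlap); Budget Workshop is clear from here.
Architecture Call starts after Sprint Meeting ends; Sprint Meeting is clear from here.
Retrospective Interview starts before Architecture Call ends → Architecture Call and Retrospective Interview overlap.
Kickoff Briefing starts after Architecture Call ends; Architecture Call is clear from here.
Kickoff Briefing starts after Retrospective Interview ends; Retrospective Interview is clear from here.
Research Standup starts after Kickoff Briefing ends.

Architecture Call & Retrospective Interview, Budget Workshop & Retrospective Demo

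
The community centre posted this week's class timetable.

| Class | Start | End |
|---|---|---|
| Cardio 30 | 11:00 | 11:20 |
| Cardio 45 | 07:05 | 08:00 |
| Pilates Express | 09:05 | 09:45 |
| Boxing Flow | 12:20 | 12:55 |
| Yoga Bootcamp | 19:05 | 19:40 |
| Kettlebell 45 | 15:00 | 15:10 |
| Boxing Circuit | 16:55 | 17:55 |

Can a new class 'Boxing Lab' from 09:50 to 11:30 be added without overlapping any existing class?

Cardio 45: ends 08:00 at or before Boxing Lab starts 09:50 → clear.
Pilates Express: ends 09:45 at or before Boxing Lab starts 09:50 → clear.
Cardio 30: starts 11:00 before Boxing Lab ends 11:30, and ends 11:20 after Boxing Lab starts 09:50 → overlap.
Boxing Flow: starts 12:20 at or after Boxing Lab ends 11:30 → clear.
Kettlebell 45: starts 15:00 at or after Boxing Lab ends 11:30 → clear.
Boxing Circuit: starts 16:55 at or after Boxing Lab ends 11:30 → clear.
Yoga Bootcamp: starts 19:05 at or after Boxing Lab ends 11:30 → clear.
Boxing Lab overlaps Cardio 30.

No — it overlaps Cardio 30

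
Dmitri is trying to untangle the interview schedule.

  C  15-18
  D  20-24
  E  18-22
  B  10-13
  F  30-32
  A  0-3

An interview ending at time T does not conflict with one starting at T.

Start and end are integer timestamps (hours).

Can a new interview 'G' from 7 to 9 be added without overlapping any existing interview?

Yes — the slot is free

A: ends 3 at or before G starts 7 → clear.
B: starts 10 at or after G ends 9 → clear.
C: starts 15 at or after G ends 9 → clear.
E: starts 18 at or after G ends 9 → clear.
D: starts 20 at or after G ends 9 → clear.
F: starts 30 at or after G ends 9 → clear.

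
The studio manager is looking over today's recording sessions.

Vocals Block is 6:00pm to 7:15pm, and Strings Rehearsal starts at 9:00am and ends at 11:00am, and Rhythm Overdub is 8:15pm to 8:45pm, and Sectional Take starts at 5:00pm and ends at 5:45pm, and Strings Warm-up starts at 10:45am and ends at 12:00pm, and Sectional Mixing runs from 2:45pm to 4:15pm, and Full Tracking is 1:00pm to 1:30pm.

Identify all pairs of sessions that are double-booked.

Strings Rehearsal & Strings Warm-up

Sorted by start: Strings Rehearsal, Strings Warm-up, Full Tracking, Sectional Mixing, Sectional Take, Vocals Block, Rhythm Overdub.
Strings Warm-up starts before Strings Rehearsal ends → Strings Rehearsal and Strings Warm-up overlap.
Full Tracking starts after Strings Rehearsal ends; Strings Rehearsal is clear from here.
Full Tracking starts after Strings Warm-up ends; Strings Warm-up is clear from here.
Sectional Mixing starts after Full Tracking ends; Full Tracking is clear from here.
Sectional Take starts after Sectional Mixing ends; Sectional Mixing is clear from here.
Vocals Block starts after Sectional Take ends; Sectional Take is clear from here.
Rhythm Overdub starts after Vocals Block ends.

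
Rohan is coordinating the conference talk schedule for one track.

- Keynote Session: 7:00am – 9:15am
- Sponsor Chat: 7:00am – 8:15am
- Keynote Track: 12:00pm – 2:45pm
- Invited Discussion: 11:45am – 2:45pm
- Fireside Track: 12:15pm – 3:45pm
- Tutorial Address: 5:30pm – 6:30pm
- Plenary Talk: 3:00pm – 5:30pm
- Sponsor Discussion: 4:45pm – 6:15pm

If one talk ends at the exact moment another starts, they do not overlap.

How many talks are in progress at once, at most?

3

Walk through starts and ends in time order (an end at T is processed before a start at T):
7:00am start Keynote Session → 1
7:00am start Sponsor Chat → 2
8:15am end Sponsor Chat → 1
9:15am end Keynote Session → 0
11:45am start Invited Discussion → 1
12:00pm start Keynote Track → 2
12:15pm start Fireside Track → 3
2:45pm end Invited Discussion → 2
2:45pm end Keynote Track → 1
3:00pm start Plenary Talk → 2
3:45pm end Fireside Track → 1
4:45pm start Sponsor Discussion → 2
5:30pm end Plenary Talk → 1
5:30pm start Tutorial Address → 2
6:15pm end Sponsor Discussion → 1
6:30pm end Tutorial Address → 0
Peak is 3, at 12:15pm (Fireside Track, Invited Discussion, Keynote Track).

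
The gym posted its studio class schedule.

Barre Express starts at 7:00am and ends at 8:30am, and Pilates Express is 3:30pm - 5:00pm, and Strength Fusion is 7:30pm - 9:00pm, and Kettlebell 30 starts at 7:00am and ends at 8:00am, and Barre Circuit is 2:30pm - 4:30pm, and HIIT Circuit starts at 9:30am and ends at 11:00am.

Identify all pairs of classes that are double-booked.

Sorted by start: Kettlebell 30, Barre Express, HIIT Circuit, Barre Circuit, Pilates Express, Strength Fusion.
Barre Express starts before Kettlebell 30 ends → Kettlebell 30 and Barre Express overlap.
HIIT Circuit starts after Kettlebell 30 ends — done with Kettlebell 30.
HIIT Circuit starts after Barre Express ends — done with Barre Express.
Barre Circuit starts after HIIT Circuit ends — done with HIIT Circuit.
Pilates Express starts before Barre Circuit ends → Barre Circuit and Pilates Express overlap.
Strength Fusion starts after Barre Circuit ends.
Strength Fusion starts after Pilates Express ends.

Barre Circuit & Pilates Express, Barre Express & Kettlebell 30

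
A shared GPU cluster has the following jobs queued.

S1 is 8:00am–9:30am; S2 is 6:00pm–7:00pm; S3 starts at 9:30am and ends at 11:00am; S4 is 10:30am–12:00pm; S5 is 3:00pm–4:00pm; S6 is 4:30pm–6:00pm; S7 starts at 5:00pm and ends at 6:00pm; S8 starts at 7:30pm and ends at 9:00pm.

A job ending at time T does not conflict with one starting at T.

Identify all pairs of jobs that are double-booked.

Sorted by start: S1, S3, S4, S5, S6, S7, S2, S8.
S3 starts exactly when S1 ends (back-to-back, no overlap), so nothing later overlaps S1 either.
S4 starts before S3 ends → S3 and S4 overlap.
S5 starts after S3 ends, so nothing later overlaps S3 either.
S5 starts after S4 ends, so nothing later overlaps S4 either.
S6 starts after S5 ends, so nothing later overlaps S5 either.
S7 starts before S6 ends → S6 and S7 overlap.
S2 starts exactly when S6 ends (back-to-back, no overlap), so nothing later overlaps S6 either.
S2 starts exactly when S7 ends (back-to-back, no overlap), so nothing later overlaps S7 either.
S8 starts after S2 ends.

S3 & S4, S6 & S7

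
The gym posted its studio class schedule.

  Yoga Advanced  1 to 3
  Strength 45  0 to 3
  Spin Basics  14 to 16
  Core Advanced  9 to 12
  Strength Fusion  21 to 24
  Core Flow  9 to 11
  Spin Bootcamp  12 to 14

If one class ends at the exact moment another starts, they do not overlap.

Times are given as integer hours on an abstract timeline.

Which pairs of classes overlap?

Check each pair: they overlap iff neither finishes before the other starts.
Sorted by start: Strength 45, Yoga Advanced, Core Flow, Core Advanced, Spin Bootcamp, Spin Basics, Strength Fusion.
Yoga Advanced starts before Strength 45 ends → Strength 45 and Yoga Advanced overlap.
Core Flow starts after Strength 45 ends — done with Strength 45.
Core Flow starts after Yoga Advanced ends — done with Yoga Advanced.
Core Advanced starts before Core Flow ends → Core Flow and Core Advanced overlap.
Spin Bootcamp starts after Core Flow ends — done with Core Flow.
Spin Bootcamp starts exactly when Core Advanced ends (back-to-back, no overlap) — done with Core Advanced.
Spin Basics starts exactly when Spin Bootcamp ends (back-to-back, no overlap) — done with Spin Bootcamp.
Strength Fusion starts after Spin Basics ends.

Core Advanced & Core Flow, Strength 45 & Yoga Advanced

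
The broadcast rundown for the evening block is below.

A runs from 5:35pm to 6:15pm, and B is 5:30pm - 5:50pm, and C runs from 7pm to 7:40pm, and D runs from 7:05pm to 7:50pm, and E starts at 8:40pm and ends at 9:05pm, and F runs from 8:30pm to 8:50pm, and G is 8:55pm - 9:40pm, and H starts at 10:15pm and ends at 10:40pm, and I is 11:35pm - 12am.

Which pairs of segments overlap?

Sorted by start: B, A, C, D, F, E, G, H, I.
A starts before B ends → B and A overlap.
C starts after B ends — done with B.
C starts after A ends — done with A.
D starts before C ends → C and D overlap.
F starts after C ends — done with C.
F starts after D ends — done with D.
E starts before F ends → F and E overlap.
G starts after F ends — done with F.
G starts before E ends → E and G overlap.
H starts after E ends — done with E.
H starts after G ends — done with G.
I starts after H ends.

A & B, C & D, E & F, E & G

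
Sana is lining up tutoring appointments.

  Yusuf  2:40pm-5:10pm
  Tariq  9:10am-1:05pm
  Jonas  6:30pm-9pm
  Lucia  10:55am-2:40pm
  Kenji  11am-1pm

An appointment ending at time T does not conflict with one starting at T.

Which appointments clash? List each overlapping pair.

Kenji & Lucia, Kenji & Tariq, Lucia & Tariq

Sorted by start: Tariq, Lucia, Kenji, Yusuf, Jonas.
Lucia starts before Tariq ends → Tariq and Lucia overlap.
Kenji starts before Tariq ends → Tariq and Kenji overlap.
Yusuf starts after Tariq ends — done with Tariq.
Kenji starts before Lucia ends → Lucia and Kenji overlap.
Yusuf starts exactly when Lucia ends (back-to-back, no overlap) — done with Lucia.
Yusuf starts after Kenji ends — done with Kenji.
Jonas starts after Yusuf ends.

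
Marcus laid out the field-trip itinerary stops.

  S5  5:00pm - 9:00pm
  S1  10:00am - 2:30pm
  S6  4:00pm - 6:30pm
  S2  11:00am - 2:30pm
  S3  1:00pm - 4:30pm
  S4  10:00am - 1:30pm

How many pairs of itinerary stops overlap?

8

Two intervals overlap when each starts before the other ends.
Sorted by start: S1, S4, S2, S3, S6, S5.
S4 starts before S1 ends → S1 and S4 overlap.
S2 starts before S1 ends → S1 and S2 overlap.
S3 starts before S1 ends → S1 and S3 overlap.
S6 starts after S1 ends, so S1 has no further overlaps.
S2 starts before S4 ends → S4 and S2 overlap.
S3 starts before S4 ends → S4 and S3 overlap.
S6 starts after S4 ends, so S4 has no further overlaps.
S3 starts before S2 ends → S2 and S3 overlap.
S6 starts after S2 ends, so S2 has no further overlaps.
S6 starts before S3 ends → S3 and S6 overlap.
S5 starts after S3 ends.
S5 starts before S6 ends → S6 and S5 overlap.
Overlapping pairs: S1 & S2, S1 & S3, S1 & S4, S2 & S3, S2 & S4, S3 & S4, S3 & S6, S5 & S6 — 8 in total.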